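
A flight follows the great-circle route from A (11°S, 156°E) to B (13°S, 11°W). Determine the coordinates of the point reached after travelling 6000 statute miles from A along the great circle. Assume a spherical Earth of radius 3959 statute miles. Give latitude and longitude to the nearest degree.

≈ (61°S, 53°E)

Convert each endpoint to a unit vector on the sphere (x = cos φ cos λ, y = cos φ sin λ, z = sin φ).
The central angle between the endpoints is δ = arccos(p₁·p₂) ≈ 2.666 rad (152.8°). The total great-circle distance is δ·R ≈ 2.666 × 3959 ≈ 10555 mi, so the target fraction is f = 6000/10555 ≈ 0.568.
Interpolate at f ≈ 0.568 with slerp weights a = sin((1−f)δ)/sin δ ≈ 1.994, b = sin(fδ)/sin δ ≈ 2.181.
p = a·p₁ + b·p₂ ≈ (0.298, 0.391, -0.871); φ = arcsin(p_z) ≈ -60.58°, λ = atan2(p_y, p_x) ≈ 52.69°.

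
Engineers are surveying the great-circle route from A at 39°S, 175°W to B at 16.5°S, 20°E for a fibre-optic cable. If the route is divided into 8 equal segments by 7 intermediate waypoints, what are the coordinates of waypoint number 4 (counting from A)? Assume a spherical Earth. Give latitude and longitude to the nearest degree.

≈ 72°S, 64°E

Convert each endpoint to a unit vector on the sphere (x = cos φ cos λ, y = cos φ sin λ, z = sin φ).
The central angle between the endpoints is δ = arccos(p₁·p₂) ≈ 2.142 rad (122.8°).
Interpolate at f = 4/8 with slerp weights a = sin((1−f)δ)/sin δ ≈ 1.044, b = sin(fδ)/sin δ ≈ 1.044.
p = a·p₁ + b·p₂ ≈ (0.132, 0.272, -0.953); φ = arcsin(p_z) ≈ -72.42°, λ = atan2(p_y, p_x) ≈ 64.02°.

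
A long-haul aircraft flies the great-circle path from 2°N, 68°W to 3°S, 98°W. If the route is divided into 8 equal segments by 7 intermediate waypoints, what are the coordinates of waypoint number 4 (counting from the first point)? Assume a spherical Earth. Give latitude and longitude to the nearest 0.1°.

Write both endpoints as unit vectors p₁, p₂ with components (cos φ cos λ, cos φ sin λ, sin φ).
The central angle between the endpoints is δ = arccos(p₁·p₂) ≈ 0.531 rad (30.4°).
Interpolate at f = 4/8 with slerp weights a = sin((1−f)δ)/sin δ ≈ 0.518, b = sin(fδ)/sin δ ≈ 0.518.
p = a·p₁ + b·p₂ ≈ (0.122, -0.992, -0.009); φ = arcsin(p_z) ≈ -0.52°, λ = atan2(p_y, p_x) ≈ -82.99°.

≈ 0.5°S, 83.0°W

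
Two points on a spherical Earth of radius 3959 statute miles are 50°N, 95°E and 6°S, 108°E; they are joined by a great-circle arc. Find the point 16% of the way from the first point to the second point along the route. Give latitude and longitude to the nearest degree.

≈ 41°N, 98°E

Convert each endpoint to a unit vector on the sphere (x = cos φ cos λ, y = cos φ sin λ, z = sin φ).
The central angle between the endpoints is δ = arccos(p₁·p₂) ≈ 0.997 rad (57.1°).
Interpolate at f = 0.16 with slerp weights a = sin((1−f)δ)/sin δ ≈ 0.885, b = sin(fδ)/sin δ ≈ 0.189.
p = a·p₁ + b·p₂ ≈ (-0.108, 0.745, 0.658); φ = arcsin(p_z) ≈ 41.14°, λ = atan2(p_y, p_x) ≈ 98.22°.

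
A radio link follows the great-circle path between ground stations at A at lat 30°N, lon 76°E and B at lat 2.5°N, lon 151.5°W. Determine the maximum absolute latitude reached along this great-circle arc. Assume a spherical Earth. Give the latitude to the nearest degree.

The great circle lies in the plane with unit normal n̂ = (p₁ × p₂)/|p₁ × p₂|.
Here n̂_z ≈ +0.772; the vertex latitude is φ_max = arccos|n̂_z| ≈ 39.5°.

≈ 39°N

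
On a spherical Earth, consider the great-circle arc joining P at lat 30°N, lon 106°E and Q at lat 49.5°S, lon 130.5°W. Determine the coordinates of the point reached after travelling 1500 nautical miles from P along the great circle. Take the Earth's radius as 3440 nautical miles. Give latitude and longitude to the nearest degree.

Convert each endpoint to a unit vector on the sphere (x = cos φ cos λ, y = cos φ sin λ, z = sin φ).
The central angle between the endpoints is δ = arccos(p₁·p₂) ≈ 2.333 rad (133.7°). The total great-circle distance is δ·R ≈ 2.333 × 3440 ≈ 8026 nmi, so the target fraction is f = 1500/8026 ≈ 0.187.
Interpolate at f ≈ 0.187 with slerp weights a = sin((1−f)δ)/sin δ ≈ 1.310, b = sin(fδ)/sin δ ≈ 0.584.
p = a·p₁ + b·p₂ ≈ (-0.559, 0.802, 0.211); φ = arcsin(p_z) ≈ 12.17°, λ = atan2(p_y, p_x) ≈ 124.88°.

≈ lat 12°N, lon 125°E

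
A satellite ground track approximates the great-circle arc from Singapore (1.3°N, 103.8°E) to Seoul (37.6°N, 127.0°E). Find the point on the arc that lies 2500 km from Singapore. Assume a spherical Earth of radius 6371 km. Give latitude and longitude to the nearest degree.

Convert each endpoint to a unit vector on the sphere (x = cos φ cos λ, y = cos φ sin λ, z = sin φ).
The central angle between the endpoints is δ = arccos(p₁·p₂) ≈ 0.735 rad (42.1°). The total great-circle distance is δ·R ≈ 0.735 × 6371 ≈ 4682 km, so the target fraction is f = 2500/4682 ≈ 0.534.
Interpolate at f ≈ 0.534 with slerp weights a = sin((1−f)δ)/sin δ ≈ 0.501, b = sin(fδ)/sin δ ≈ 0.570.
p = a·p₁ + b·p₂ ≈ (-0.391, 0.847, 0.359); φ = arcsin(p_z) ≈ 21.06°, λ = atan2(p_y, p_x) ≈ 114.80°.

≈ 21°N, 115°E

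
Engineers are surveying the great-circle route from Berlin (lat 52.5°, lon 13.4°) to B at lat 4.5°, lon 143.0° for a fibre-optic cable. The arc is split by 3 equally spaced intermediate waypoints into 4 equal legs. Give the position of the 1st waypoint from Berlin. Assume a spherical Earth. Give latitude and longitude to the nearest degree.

≈ lat 60°, lon 62°

From cos δ = sin φ₁ sin φ₂ + cos φ₁ cos φ₂ cos Δλ, the central angle is δ ≈ 1.901 rad (108.9°).
Interpolate at f = 1/4 with slerp weights a = sin((1−f)δ)/sin δ ≈ 1.046, b = sin(fδ)/sin δ ≈ 0.484.
p = a·p₁ + b·p₂ ≈ (0.234, 0.438, 0.868); φ = arcsin(p_z) ≈ 60.22°, λ = atan2(p_y, p_x) ≈ 61.85°.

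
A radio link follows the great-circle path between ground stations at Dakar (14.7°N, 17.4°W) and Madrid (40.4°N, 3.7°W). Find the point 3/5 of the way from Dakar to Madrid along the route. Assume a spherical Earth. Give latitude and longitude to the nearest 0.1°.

≈ (30.3°N, 10.0°W)

From cos δ = sin φ₁ sin φ₂ + cos φ₁ cos φ₂ cos Δλ, the central angle is δ ≈ 0.495 rad (28.3°).
Interpolate at f = 3/5 with slerp weights a = sin((1−f)δ)/sin δ ≈ 0.414, b = sin(fδ)/sin δ ≈ 0.616.
p = a·p₁ + b·p₂ ≈ (0.850, -0.150, 0.504); φ = arcsin(p_z) ≈ 30.29°, λ = atan2(p_y, p_x) ≈ -10.01°.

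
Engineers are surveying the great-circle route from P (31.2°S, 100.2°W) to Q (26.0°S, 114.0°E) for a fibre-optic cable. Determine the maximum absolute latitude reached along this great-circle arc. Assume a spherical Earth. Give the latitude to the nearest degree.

≈ 62°S

The great circle lies in the plane with unit normal n̂ = (p₁ × p₂)/|p₁ × p₂|.
Here n̂_z ≈ -0.473; the vertex latitude is φ_max = arccos|n̂_z| ≈ 61.7°.
Check via Clairaut: cos φ_max = |cos φ₁| · sin C = cos(31.2°)·sin(146.4°) ≈ 0.473, again giving ≈ 61.7°.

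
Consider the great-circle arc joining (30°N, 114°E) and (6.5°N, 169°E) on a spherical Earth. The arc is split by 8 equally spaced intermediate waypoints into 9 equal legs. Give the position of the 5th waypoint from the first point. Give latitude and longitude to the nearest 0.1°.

≈ (19.0°N, 146.5°E)

Convert each endpoint to a unit vector on the sphere (x = cos φ cos λ, y = cos φ sin λ, z = sin φ).
The central angle between the endpoints is δ = arccos(p₁·p₂) ≈ 0.988 rad (56.6°).
Interpolate at f = 5/9 with slerp weights a = sin((1−f)δ)/sin δ ≈ 0.509, b = sin(fδ)/sin δ ≈ 0.625.
p = a·p₁ + b·p₂ ≈ (-0.789, 0.521, 0.325); φ = arcsin(p_z) ≈ 18.99°, λ = atan2(p_y, p_x) ≈ 146.54°.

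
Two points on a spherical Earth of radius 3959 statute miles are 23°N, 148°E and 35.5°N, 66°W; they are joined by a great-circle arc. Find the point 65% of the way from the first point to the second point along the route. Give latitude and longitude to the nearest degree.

≈ 61°N, 114°W

Convert each endpoint to a unit vector on the sphere (x = cos φ cos λ, y = cos φ sin λ, z = sin φ).
The central angle between the endpoints is δ = arccos(p₁·p₂) ≈ 1.976 rad (113.2°).
Interpolate at f = 0.65 with slerp weights a = sin((1−f)δ)/sin δ ≈ 0.694, b = sin(fδ)/sin δ ≈ 1.044.
p = a·p₁ + b·p₂ ≈ (-0.196, -0.438, 0.877); φ = arcsin(p_z) ≈ 61.33°, λ = atan2(p_y, p_x) ≈ -114.13°.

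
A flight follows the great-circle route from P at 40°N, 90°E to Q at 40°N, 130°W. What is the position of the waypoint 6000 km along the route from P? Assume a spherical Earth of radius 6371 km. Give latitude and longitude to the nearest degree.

The haversine formula gives a central angle δ ≈ 1.607 rad (92.1°) between the endpoints. The total great-circle distance is δ·R ≈ 1.607 × 6371 ≈ 10239 km, so the target fraction is f = 6000/10239 ≈ 0.586.
Interpolate at f ≈ 0.586 with slerp weights a = sin((1−f)δ)/sin δ ≈ 0.618, b = sin(fδ)/sin δ ≈ 0.809.
p = a·p₁ + b·p₂ ≈ (-0.398, -0.002, 0.917); φ = arcsin(p_z) ≈ 66.52°, λ = atan2(p_y, p_x) ≈ -179.77°.

≈ 67°N, 180°E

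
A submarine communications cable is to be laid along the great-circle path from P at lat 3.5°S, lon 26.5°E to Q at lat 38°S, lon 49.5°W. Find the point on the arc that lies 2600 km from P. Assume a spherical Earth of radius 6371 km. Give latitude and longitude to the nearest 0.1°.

≈ lat 17.5°S, lon 7.4°E

Write both endpoints as unit vectors p₁, p₂ with components (cos φ cos λ, cos φ sin λ, sin φ).
The central angle between the endpoints is δ = arccos(p₁·p₂) ≈ 1.341 rad (76.8°). The total great-circle distance is δ·R ≈ 1.341 × 6371 ≈ 8543 km, so the target fraction is f = 2600/8543 ≈ 0.304.
Interpolate at f ≈ 0.304 with slerp weights a = sin((1−f)δ)/sin δ ≈ 0.825, b = sin(fδ)/sin δ ≈ 0.408.
p = a·p₁ + b·p₂ ≈ (0.946, 0.123, -0.301); φ = arcsin(p_z) ≈ -17.54°, λ = atan2(p_y, p_x) ≈ 7.42°.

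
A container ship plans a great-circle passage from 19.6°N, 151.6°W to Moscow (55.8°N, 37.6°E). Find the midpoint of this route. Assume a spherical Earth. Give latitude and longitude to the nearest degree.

≈ 71°N, 165°W

Write both endpoints as unit vectors p₁, p₂ with components (cos φ cos λ, cos φ sin λ, sin φ).
The central angle between the endpoints is δ = arccos(p₁·p₂) ≈ 1.819 rad (104.2°).
Interpolate at f = 1/2 with slerp weights a = sin((1−f)δ)/sin δ ≈ 0.814, b = sin(fδ)/sin δ ≈ 0.814.
p = a·p₁ + b·p₂ ≈ (-0.312, -0.086, 0.946); φ = arcsin(p_z) ≈ 71.12°, λ = atan2(p_y, p_x) ≈ -164.67°.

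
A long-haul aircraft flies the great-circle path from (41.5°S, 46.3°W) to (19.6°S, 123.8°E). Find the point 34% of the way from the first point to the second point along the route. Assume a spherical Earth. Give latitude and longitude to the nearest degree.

Write both endpoints as unit vectors p₁, p₂ with components (cos φ cos λ, cos φ sin λ, sin φ).
The central angle between the endpoints is δ = arccos(p₁·p₂) ≈ 2.063 rad (118.2°).
Interpolate at f = 0.34 with slerp weights a = sin((1−f)δ)/sin δ ≈ 1.110, b = sin(fδ)/sin δ ≈ 0.732.
p = a·p₁ + b·p₂ ≈ (0.191, -0.028, -0.981); φ = arcsin(p_z) ≈ -78.89°, λ = atan2(p_y, p_x) ≈ -8.29°.

≈ (79°S, 8°W)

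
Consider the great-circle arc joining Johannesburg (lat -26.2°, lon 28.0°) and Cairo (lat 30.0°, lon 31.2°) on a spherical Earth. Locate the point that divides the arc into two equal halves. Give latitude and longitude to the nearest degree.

Write both endpoints as unit vectors p₁, p₂ with components (cos φ cos λ, cos φ sin λ, sin φ).
The central angle between the endpoints is δ = arccos(p₁·p₂) ≈ 0.982 rad (56.3°).
Interpolate at f = 1/2 with slerp weights a = sin((1−f)δ)/sin δ ≈ 0.567, b = sin(fδ)/sin δ ≈ 0.567.
p = a·p₁ + b·p₂ ≈ (0.869, 0.493, 0.033); φ = arcsin(p_z) ≈ 1.90°, λ = atan2(p_y, p_x) ≈ 29.57°.

≈ lat 2°, lon 30°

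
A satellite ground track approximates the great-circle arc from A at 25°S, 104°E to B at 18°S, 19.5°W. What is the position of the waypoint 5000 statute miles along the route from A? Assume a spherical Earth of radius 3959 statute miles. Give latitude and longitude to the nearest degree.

From cos δ = sin φ₁ sin φ₂ + cos φ₁ cos φ₂ cos Δλ, the central angle is δ ≈ 1.923 rad (110.2°). The total great-circle distance is δ·R ≈ 1.923 × 3959 ≈ 7614 mi, so the target fraction is f = 5000/7614 ≈ 0.657.
Interpolate at f ≈ 0.657 with slerp weights a = sin((1−f)δ)/sin δ ≈ 0.653, b = sin(fδ)/sin δ ≈ 1.015.
p = a·p₁ + b·p₂ ≈ (0.767, 0.252, -0.590); φ = arcsin(p_z) ≈ -36.15°, λ = atan2(p_y, p_x) ≈ 18.21°.

≈ 36°S, 18°E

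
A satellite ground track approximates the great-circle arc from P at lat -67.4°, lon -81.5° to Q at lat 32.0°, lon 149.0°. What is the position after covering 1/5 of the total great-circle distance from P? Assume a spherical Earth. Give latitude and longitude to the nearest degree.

Convert each endpoint to a unit vector on the sphere (x = cos φ cos λ, y = cos φ sin λ, z = sin φ).
The central angle between the endpoints is δ = arccos(p₁·p₂) ≈ 2.341 rad (134.1°).
Interpolate at f = 1/5 with slerp weights a = sin((1−f)δ)/sin δ ≈ 1.330, b = sin(fδ)/sin δ ≈ 0.629.
p = a·p₁ + b·p₂ ≈ (-0.382, -0.231, -0.895); φ = arcsin(p_z) ≈ -63.51°, λ = atan2(p_y, p_x) ≈ -148.82°.

≈ lat -64°, lon -149°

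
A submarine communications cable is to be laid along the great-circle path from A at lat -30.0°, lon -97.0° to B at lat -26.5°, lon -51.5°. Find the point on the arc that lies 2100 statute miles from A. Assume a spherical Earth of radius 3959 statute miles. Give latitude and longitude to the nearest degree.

The haversine formula gives a central angle δ ≈ 0.698 rad (40.0°) between the endpoints. The total great-circle distance is δ·R ≈ 0.698 × 3959 ≈ 2762 mi, so the target fraction is f = 2100/2762 ≈ 0.760.
Interpolate at f ≈ 0.760 with slerp weights a = sin((1−f)δ)/sin δ ≈ 0.259, b = sin(fδ)/sin δ ≈ 0.787.
p = a·p₁ + b·p₂ ≈ (0.411, -0.774, -0.481); φ = arcsin(p_z) ≈ -28.75°, λ = atan2(p_y, p_x) ≈ -62.02°.

≈ lat -29°, lon -62°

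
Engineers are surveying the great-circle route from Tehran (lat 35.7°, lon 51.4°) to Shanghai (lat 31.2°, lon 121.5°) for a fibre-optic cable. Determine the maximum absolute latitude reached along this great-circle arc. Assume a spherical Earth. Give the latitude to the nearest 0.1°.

≈ 39.2°

The great circle lies in the plane with unit normal n̂ = (p₁ × p₂)/|p₁ × p₂|.
Here n̂_z ≈ +0.775; the vertex latitude is φ_max = arccos|n̂_z| ≈ 39.2°.
Check via Clairaut: cos φ_max = |cos φ₁| · sin C = cos(35.7°)·sin(72.7°) ≈ 0.775, again giving ≈ 39.2°.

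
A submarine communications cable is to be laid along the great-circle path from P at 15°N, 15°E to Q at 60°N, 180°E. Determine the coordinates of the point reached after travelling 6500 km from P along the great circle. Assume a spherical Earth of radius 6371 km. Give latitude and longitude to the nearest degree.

≈ 72°N, 37°E

Convert each endpoint to a unit vector on the sphere (x = cos φ cos λ, y = cos φ sin λ, z = sin φ).
The central angle between the endpoints is δ = arccos(p₁·p₂) ≈ 1.816 rad (104.0°). The total great-circle distance is δ·R ≈ 1.816 × 6371 ≈ 11567 km, so the target fraction is f = 6500/11567 ≈ 0.562.
Interpolate at f ≈ 0.562 with slerp weights a = sin((1−f)δ)/sin δ ≈ 0.736, b = sin(fδ)/sin δ ≈ 0.878.
p = a·p₁ + b·p₂ ≈ (0.248, 0.184, 0.951); φ = arcsin(p_z) ≈ 72.03°, λ = atan2(p_y, p_x) ≈ 36.63°.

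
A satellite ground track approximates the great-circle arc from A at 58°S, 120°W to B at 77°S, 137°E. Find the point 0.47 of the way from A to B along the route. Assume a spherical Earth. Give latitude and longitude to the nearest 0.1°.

The haversine formula gives a central angle δ ≈ 0.644 rad (36.9°) between the endpoints.
Interpolate at f = 0.47 with slerp weights a = sin((1−f)δ)/sin δ ≈ 0.558, b = sin(fδ)/sin δ ≈ 0.496.
p = a·p₁ + b·p₂ ≈ (-0.229, -0.180, -0.957); φ = arcsin(p_z) ≈ -73.06°, λ = atan2(p_y, p_x) ≈ -141.93°.

≈ 73.1°S, 141.9°W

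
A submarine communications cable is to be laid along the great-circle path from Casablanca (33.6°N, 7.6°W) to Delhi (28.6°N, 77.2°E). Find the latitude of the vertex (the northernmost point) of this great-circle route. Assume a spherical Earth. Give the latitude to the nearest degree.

The great circle lies in the plane with unit normal n̂ = (p₁ × p₂)/|p₁ × p₂|.
Here n̂_z ≈ +0.772; the vertex latitude is φ_max = arccos|n̂_z| ≈ 39.5°.

≈ 39°N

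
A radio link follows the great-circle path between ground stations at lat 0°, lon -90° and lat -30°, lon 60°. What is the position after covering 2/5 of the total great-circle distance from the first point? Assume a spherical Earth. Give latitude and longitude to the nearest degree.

Write both endpoints as unit vectors p₁, p₂ with components (cos φ cos λ, cos φ sin λ, sin φ).
The central angle between the endpoints is δ = arccos(p₁·p₂) ≈ 2.419 rad (138.6°).
Interpolate at f = 2/5 with slerp weights a = sin((1−f)δ)/sin δ ≈ 1.501, b = sin(fδ)/sin δ ≈ 1.245.
p = a·p₁ + b·p₂ ≈ (0.539, -0.567, -0.623); φ = arcsin(p_z) ≈ -38.50°, λ = atan2(p_y, p_x) ≈ -46.46°.

≈ lat -38°, lon -46°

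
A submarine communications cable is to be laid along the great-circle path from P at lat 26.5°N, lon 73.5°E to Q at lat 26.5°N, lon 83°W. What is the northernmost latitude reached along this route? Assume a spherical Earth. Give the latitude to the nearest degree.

≈ 68°N

The great circle lies in the plane with unit normal n̂ = (p₁ × p₂)/|p₁ × p₂|.
Here n̂_z ≈ -0.378; the vertex latitude is φ_max = arccos|n̂_z| ≈ 67.8°.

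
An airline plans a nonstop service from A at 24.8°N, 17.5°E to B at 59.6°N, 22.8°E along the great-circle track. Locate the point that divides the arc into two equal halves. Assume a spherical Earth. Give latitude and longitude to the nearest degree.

≈ 42°N, 19°E

Write both endpoints as unit vectors p₁, p₂ with components (cos φ cos λ, cos φ sin λ, sin φ).
The central angle between the endpoints is δ = arccos(p₁·p₂) ≈ 0.611 rad (35.0°).
Interpolate at f = 1/2 with slerp weights a = sin((1−f)δ)/sin δ ≈ 0.524, b = sin(fδ)/sin δ ≈ 0.524.
p = a·p₁ + b·p₂ ≈ (0.698, 0.246, 0.672); φ = arcsin(p_z) ≈ 42.23°, λ = atan2(p_y, p_x) ≈ 19.40°.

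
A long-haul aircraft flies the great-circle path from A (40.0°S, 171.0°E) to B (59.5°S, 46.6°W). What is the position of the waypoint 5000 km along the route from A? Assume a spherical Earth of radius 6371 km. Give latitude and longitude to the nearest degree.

≈ (75°S, 125°W)

Convert each endpoint to a unit vector on the sphere (x = cos φ cos λ, y = cos φ sin λ, z = sin φ).
The central angle between the endpoints is δ = arccos(p₁·p₂) ≈ 1.322 rad (75.8°). The total great-circle distance is δ·R ≈ 1.322 × 6371 ≈ 8425 km, so the target fraction is f = 5000/8425 ≈ 0.593.
Interpolate at f ≈ 0.593 with slerp weights a = sin((1−f)δ)/sin δ ≈ 0.528, b = sin(fδ)/sin δ ≈ 0.729.
p = a·p₁ + b·p₂ ≈ (-0.145, -0.206, -0.968); φ = arcsin(p_z) ≈ -75.41°, λ = atan2(p_y, p_x) ≈ -125.29°.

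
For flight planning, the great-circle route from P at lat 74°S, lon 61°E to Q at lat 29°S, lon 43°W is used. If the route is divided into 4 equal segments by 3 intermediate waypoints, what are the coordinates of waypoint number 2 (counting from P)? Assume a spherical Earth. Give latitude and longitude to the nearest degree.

≈ lat 60°S, lon 25°W

Convert each endpoint to a unit vector on the sphere (x = cos φ cos λ, y = cos φ sin λ, z = sin φ).
The central angle between the endpoints is δ = arccos(p₁·p₂) ≈ 1.151 rad (65.9°).
Interpolate at f = 2/4 with slerp weights a = sin((1−f)δ)/sin δ ≈ 0.596, b = sin(fδ)/sin δ ≈ 0.596.
p = a·p₁ + b·p₂ ≈ (0.461, -0.212, -0.862); φ = arcsin(p_z) ≈ -59.52°, λ = atan2(p_y, p_x) ≈ -24.68°.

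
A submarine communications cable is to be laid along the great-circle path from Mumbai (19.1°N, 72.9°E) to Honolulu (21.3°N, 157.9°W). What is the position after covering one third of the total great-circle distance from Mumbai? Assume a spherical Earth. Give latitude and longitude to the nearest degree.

≈ 37°N, 112°E

Convert each endpoint to a unit vector on the sphere (x = cos φ cos λ, y = cos φ sin λ, z = sin φ).
The central angle between the endpoints is δ = arccos(p₁·p₂) ≈ 2.024 rad (115.9°).
Interpolate at f = 1/3 with slerp weights a = sin((1−f)δ)/sin δ ≈ 1.085, b = sin(fδ)/sin δ ≈ 0.695.
p = a·p₁ + b·p₂ ≈ (-0.298, 0.736, 0.607); φ = arcsin(p_z) ≈ 37.40°, λ = atan2(p_y, p_x) ≈ 112.04°.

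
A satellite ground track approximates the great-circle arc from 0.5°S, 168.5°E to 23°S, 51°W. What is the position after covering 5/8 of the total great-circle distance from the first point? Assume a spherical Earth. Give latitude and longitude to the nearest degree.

The haversine formula gives a central angle δ ≈ 2.356 rad (135.0°) between the endpoints.
Interpolate at f = 5/8 with slerp weights a = sin((1−f)δ)/sin δ ≈ 1.093, b = sin(fδ)/sin δ ≈ 1.407.
p = a·p₁ + b·p₂ ≈ (-0.256, -0.789, -0.559); φ = arcsin(p_z) ≈ -34.00°, λ = atan2(p_y, p_x) ≈ -107.97°.

≈ 34°S, 108°W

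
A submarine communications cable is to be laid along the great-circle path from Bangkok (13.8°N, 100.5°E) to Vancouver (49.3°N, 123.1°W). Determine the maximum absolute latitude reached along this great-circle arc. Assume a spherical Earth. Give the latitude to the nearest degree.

≈ 63°N

The great circle lies in the plane with unit normal n̂ = (p₁ × p₂)/|p₁ × p₂|.
Here n̂_z ≈ +0.455; the vertex latitude is φ_max = arccos|n̂_z| ≈ 63.0°.
Check via Clairaut: cos φ_max = |cos φ₁| · sin C = cos(13.8°)·sin(27.9°) ≈ 0.455, again giving ≈ 63.0°.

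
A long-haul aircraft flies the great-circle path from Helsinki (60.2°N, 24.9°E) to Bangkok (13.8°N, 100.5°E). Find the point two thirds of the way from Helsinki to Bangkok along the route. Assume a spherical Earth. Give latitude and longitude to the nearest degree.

≈ (34°N, 86°E)

Write both endpoints as unit vectors p₁, p₂ with components (cos φ cos λ, cos φ sin λ, sin φ).
The central angle between the endpoints is δ = arccos(p₁·p₂) ≈ 1.238 rad (70.9°).
Interpolate at f = 2/3 with slerp weights a = sin((1−f)δ)/sin δ ≈ 0.424, b = sin(fδ)/sin δ ≈ 0.777.
p = a·p₁ + b·p₂ ≈ (0.054, 0.831, 0.554); φ = arcsin(p_z) ≈ 33.61°, λ = atan2(p_y, p_x) ≈ 86.30°.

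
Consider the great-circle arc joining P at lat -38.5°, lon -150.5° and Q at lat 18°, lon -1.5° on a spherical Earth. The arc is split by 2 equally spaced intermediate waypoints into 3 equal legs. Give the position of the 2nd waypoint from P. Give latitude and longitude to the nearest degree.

Write both endpoints as unit vectors p₁, p₂ with components (cos φ cos λ, cos φ sin λ, sin φ).
The central angle between the endpoints is δ = arccos(p₁·p₂) ≈ 2.551 rad (146.1°).
Interpolate at f = 2/3 with slerp weights a = sin((1−f)δ)/sin δ ≈ 1.348, b = sin(fδ)/sin δ ≈ 1.780.
p = a·p₁ + b·p₂ ≈ (0.773, -0.564, -0.290); φ = arcsin(p_z) ≈ -16.83°, λ = atan2(p_y, p_x) ≈ -36.10°.

≈ lat -17°, lon -36°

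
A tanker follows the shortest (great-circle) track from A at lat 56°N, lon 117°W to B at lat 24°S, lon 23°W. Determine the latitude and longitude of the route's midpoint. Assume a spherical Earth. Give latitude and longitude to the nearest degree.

Convert each endpoint to a unit vector on the sphere (x = cos φ cos λ, y = cos φ sin λ, z = sin φ).
The central angle between the endpoints is δ = arccos(p₁·p₂) ≈ 1.953 rad (111.9°).
Interpolate at f = 1/2 with slerp weights a = sin((1−f)δ)/sin δ ≈ 0.893, b = sin(fδ)/sin δ ≈ 0.893.
p = a·p₁ + b·p₂ ≈ (0.524, -0.764, 0.377); φ = arcsin(p_z) ≈ 22.15°, λ = atan2(p_y, p_x) ≈ -55.53°.

≈ lat 22°N, lon 56°W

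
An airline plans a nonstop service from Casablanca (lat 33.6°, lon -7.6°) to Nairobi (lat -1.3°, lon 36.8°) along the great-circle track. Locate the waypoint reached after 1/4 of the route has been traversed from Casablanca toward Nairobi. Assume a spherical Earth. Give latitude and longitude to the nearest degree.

≈ lat 26°, lon 5°

Convert each endpoint to a unit vector on the sphere (x = cos φ cos λ, y = cos φ sin λ, z = sin φ).
The central angle between the endpoints is δ = arccos(p₁·p₂) ≈ 0.949 rad (54.4°).
Interpolate at f = 1/4 with slerp weights a = sin((1−f)δ)/sin δ ≈ 0.804, b = sin(fδ)/sin δ ≈ 0.289.
p = a·p₁ + b·p₂ ≈ (0.895, 0.085, 0.438); φ = arcsin(p_z) ≈ 25.98°, λ = atan2(p_y, p_x) ≈ 5.40°.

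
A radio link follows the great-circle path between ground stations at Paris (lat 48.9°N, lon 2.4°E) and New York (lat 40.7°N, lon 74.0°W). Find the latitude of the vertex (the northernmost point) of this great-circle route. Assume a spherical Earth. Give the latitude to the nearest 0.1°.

The great circle lies in the plane with unit normal n̂ = (p₁ × p₂)/|p₁ × p₂|.
Here n̂_z ≈ -0.610; the vertex latitude is φ_max = arccos|n̂_z| ≈ 52.4°.
Check via Clairaut: cos φ_max = |cos φ₁| · sin C = cos(48.9°)·sin(68.2°) ≈ 0.610, again giving ≈ 52.4°.

≈ 52.4°N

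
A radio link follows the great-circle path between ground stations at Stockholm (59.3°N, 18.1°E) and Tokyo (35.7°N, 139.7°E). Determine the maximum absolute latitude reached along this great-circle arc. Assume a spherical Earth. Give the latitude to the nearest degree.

The great circle lies in the plane with unit normal n̂ = (p₁ × p₂)/|p₁ × p₂|.
Here n̂_z ≈ +0.368; the vertex latitude is φ_max = arccos|n̂_z| ≈ 68.4°.

≈ 68°N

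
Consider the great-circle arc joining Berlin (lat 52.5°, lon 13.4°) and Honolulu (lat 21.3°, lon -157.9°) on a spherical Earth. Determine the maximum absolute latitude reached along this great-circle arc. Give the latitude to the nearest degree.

The great circle lies in the plane with unit normal n̂ = (p₁ × p₂)/|p₁ × p₂|.
Here n̂_z ≈ -0.089; the vertex latitude is φ_max = arccos|n̂_z| ≈ 84.9°.

≈ 85°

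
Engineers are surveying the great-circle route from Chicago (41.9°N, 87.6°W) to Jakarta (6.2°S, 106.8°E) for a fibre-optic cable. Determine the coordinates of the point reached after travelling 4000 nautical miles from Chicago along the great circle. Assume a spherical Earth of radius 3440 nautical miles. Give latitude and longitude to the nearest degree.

Write both endpoints as unit vectors p₁, p₂ with components (cos φ cos λ, cos φ sin λ, sin φ).
The central angle between the endpoints is δ = arccos(p₁·p₂) ≈ 2.480 rad (142.1°). The total great-circle distance is δ·R ≈ 2.480 × 3440 ≈ 8530 nmi, so the target fraction is f = 4000/8530 ≈ 0.469.
Interpolate at f ≈ 0.469 with slerp weights a = sin((1−f)δ)/sin δ ≈ 1.575, b = sin(fδ)/sin δ ≈ 1.494.
p = a·p₁ + b·p₂ ≈ (-0.380, 0.250, 0.890); φ = arcsin(p_z) ≈ 62.93°, λ = atan2(p_y, p_x) ≈ 146.64°.

≈ 63°N, 147°E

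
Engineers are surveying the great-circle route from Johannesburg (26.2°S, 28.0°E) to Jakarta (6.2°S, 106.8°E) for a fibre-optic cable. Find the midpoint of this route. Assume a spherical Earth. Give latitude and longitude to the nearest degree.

≈ 21°S, 70°E

The haversine formula gives a central angle δ ≈ 1.348 rad (77.2°) between the endpoints.
Interpolate at f = 1/2 with slerp weights a = sin((1−f)δ)/sin δ ≈ 0.640, b = sin(fδ)/sin δ ≈ 0.640.
p = a·p₁ + b·p₂ ≈ (0.323, 0.879, -0.352); φ = arcsin(p_z) ≈ -20.59°, λ = atan2(p_y, p_x) ≈ 69.81°.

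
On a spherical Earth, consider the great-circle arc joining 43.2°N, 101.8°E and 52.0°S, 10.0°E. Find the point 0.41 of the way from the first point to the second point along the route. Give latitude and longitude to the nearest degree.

Convert each endpoint to a unit vector on the sphere (x = cos φ cos λ, y = cos φ sin λ, z = sin φ).
The central angle between the endpoints is δ = arccos(p₁·p₂) ≈ 2.157 rad (123.6°).
Interpolate at f = 0.41 with slerp weights a = sin((1−f)δ)/sin δ ≈ 1.148, b = sin(fδ)/sin δ ≈ 0.929.
p = a·p₁ + b·p₂ ≈ (0.392, 0.918, 0.054); φ = arcsin(p_z) ≈ 3.08°, λ = atan2(p_y, p_x) ≈ 66.88°.

≈ 3°N, 67°E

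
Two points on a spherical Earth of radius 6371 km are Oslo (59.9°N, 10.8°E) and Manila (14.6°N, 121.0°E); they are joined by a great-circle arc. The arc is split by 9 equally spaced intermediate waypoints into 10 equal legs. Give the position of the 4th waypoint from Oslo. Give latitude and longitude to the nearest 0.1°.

Write both endpoints as unit vectors p₁, p₂ with components (cos φ cos λ, cos φ sin λ, sin φ).
The central angle between the endpoints is δ = arccos(p₁·p₂) ≈ 1.520 rad (87.1°).
Interpolate at f = 4/10 with slerp weights a = sin((1−f)δ)/sin δ ≈ 0.792, b = sin(fδ)/sin δ ≈ 0.572.
p = a·p₁ + b·p₂ ≈ (0.105, 0.549, 0.829); φ = arcsin(p_z) ≈ 56.02°, λ = atan2(p_y, p_x) ≈ 79.17°.

≈ 56.0°N, 79.2°E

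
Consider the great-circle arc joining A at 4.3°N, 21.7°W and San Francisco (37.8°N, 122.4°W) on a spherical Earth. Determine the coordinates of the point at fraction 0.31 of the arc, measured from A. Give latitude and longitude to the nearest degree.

From cos δ = sin φ₁ sin φ₂ + cos φ₁ cos φ₂ cos Δλ, the central angle is δ ≈ 1.671 rad (95.8°).
Interpolate at f = 0.31 with slerp weights a = sin((1−f)δ)/sin δ ≈ 0.919, b = sin(fδ)/sin δ ≈ 0.498.
p = a·p₁ + b·p₂ ≈ (0.640, -0.671, 0.374); φ = arcsin(p_z) ≈ 21.96°, λ = atan2(p_y, p_x) ≈ -46.33°.

≈ 22°N, 46°W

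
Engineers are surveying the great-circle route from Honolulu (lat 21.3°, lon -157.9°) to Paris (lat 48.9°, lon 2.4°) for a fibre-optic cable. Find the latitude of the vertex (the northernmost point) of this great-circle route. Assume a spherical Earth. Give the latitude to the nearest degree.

The great circle lies in the plane with unit normal n̂ = (p₁ × p₂)/|p₁ × p₂|.
Here n̂_z ≈ +0.217; the vertex latitude is φ_max = arccos|n̂_z| ≈ 77.5°.
Check via Clairaut: cos φ_max = |cos φ₁| · sin C = cos(21.3°)·sin(13.4°) ≈ 0.217, again giving ≈ 77.5°.

≈ 77°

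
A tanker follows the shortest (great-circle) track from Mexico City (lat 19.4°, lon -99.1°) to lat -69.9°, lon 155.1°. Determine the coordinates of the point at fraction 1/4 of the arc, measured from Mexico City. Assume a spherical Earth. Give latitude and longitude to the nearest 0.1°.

The haversine formula gives a central angle δ ≈ 1.983 rad (113.6°) between the endpoints.
Interpolate at f = 1/4 with slerp weights a = sin((1−f)δ)/sin δ ≈ 1.087, b = sin(fδ)/sin δ ≈ 0.519.
p = a·p₁ + b·p₂ ≈ (-0.324, -0.938, -0.126); φ = arcsin(p_z) ≈ -7.25°, λ = atan2(p_y, p_x) ≈ -109.06°.

≈ lat -7.2°, lon -109.1°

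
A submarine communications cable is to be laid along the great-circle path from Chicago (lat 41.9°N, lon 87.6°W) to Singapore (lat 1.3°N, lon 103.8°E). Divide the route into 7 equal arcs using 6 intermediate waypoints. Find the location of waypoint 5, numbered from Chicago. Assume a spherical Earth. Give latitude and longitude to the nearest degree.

Write both endpoints as unit vectors p₁, p₂ with components (cos φ cos λ, cos φ sin λ, sin φ).
The central angle between the endpoints is δ = arccos(p₁·p₂) ≈ 2.366 rad (135.6°).
Interpolate at f = 5/7 with slerp weights a = sin((1−f)δ)/sin δ ≈ 0.894, b = sin(fδ)/sin δ ≈ 1.419.
p = a·p₁ + b·p₂ ≈ (-0.310, 0.712, 0.629); φ = arcsin(p_z) ≈ 39.00°, λ = atan2(p_y, p_x) ≈ 113.55°.

≈ lat 39°N, lon 114°E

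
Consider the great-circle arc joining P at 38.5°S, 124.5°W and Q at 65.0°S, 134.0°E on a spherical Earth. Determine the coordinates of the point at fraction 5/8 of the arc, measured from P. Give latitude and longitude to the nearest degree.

≈ 66°S, 170°W

From cos δ = sin φ₁ sin φ₂ + cos φ₁ cos φ₂ cos Δλ, the central angle is δ ≈ 1.049 rad (60.1°).
Interpolate at f = 5/8 with slerp weights a = sin((1−f)δ)/sin δ ≈ 0.442, b = sin(fδ)/sin δ ≈ 0.703.
p = a·p₁ + b·p₂ ≈ (-0.402, -0.071, -0.913); φ = arcsin(p_z) ≈ -65.87°, λ = atan2(p_y, p_x) ≈ -169.94°.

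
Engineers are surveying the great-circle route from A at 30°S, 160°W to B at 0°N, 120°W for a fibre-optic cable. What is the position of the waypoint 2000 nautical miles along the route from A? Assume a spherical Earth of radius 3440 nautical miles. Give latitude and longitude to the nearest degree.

Convert each endpoint to a unit vector on the sphere (x = cos φ cos λ, y = cos φ sin λ, z = sin φ).
The central angle between the endpoints is δ = arccos(p₁·p₂) ≈ 0.845 rad (48.4°). The total great-circle distance is δ·R ≈ 0.845 × 3440 ≈ 2908 nmi, so the target fraction is f = 2000/2908 ≈ 0.688.
Interpolate at f ≈ 0.688 with slerp weights a = sin((1−f)δ)/sin δ ≈ 0.349, b = sin(fδ)/sin δ ≈ 0.734.
p = a·p₁ + b·p₂ ≈ (-0.651, -0.739, -0.174); φ = arcsin(p_z) ≈ -10.04°, λ = atan2(p_y, p_x) ≈ -131.37°.

≈ 10°S, 131°W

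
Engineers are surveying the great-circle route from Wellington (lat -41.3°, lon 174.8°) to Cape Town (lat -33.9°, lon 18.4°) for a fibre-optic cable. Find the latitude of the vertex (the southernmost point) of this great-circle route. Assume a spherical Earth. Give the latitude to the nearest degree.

The great circle lies in the plane with unit normal n̂ = (p₁ × p₂)/|p₁ × p₂|.
Here n̂_z ≈ -0.255; the vertex latitude is φ_max = arccos|n̂_z| ≈ 75.2°.

≈ -75°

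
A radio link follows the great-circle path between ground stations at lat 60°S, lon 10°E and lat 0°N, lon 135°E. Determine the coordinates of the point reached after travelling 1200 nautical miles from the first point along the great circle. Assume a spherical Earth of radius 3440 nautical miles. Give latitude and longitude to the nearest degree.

Write both endpoints as unit vectors p₁, p₂ with components (cos φ cos λ, cos φ sin λ, sin φ).
The central angle between the endpoints is δ = arccos(p₁·p₂) ≈ 1.862 rad (106.7°). The total great-circle distance is δ·R ≈ 1.862 × 3440 ≈ 6404 nmi, so the target fraction is f = 1200/6404 ≈ 0.187.
Interpolate at f ≈ 0.187 with slerp weights a = sin((1−f)δ)/sin δ ≈ 1.042, b = sin(fδ)/sin δ ≈ 0.357.
p = a·p₁ + b·p₂ ≈ (0.261, 0.343, -0.902); φ = arcsin(p_z) ≈ -64.49°, λ = atan2(p_y, p_x) ≈ 52.73°.

≈ lat 64°S, lon 53°E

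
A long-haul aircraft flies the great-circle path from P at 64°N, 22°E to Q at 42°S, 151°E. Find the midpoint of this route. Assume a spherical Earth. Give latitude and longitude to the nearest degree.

Write both endpoints as unit vectors p₁, p₂ with components (cos φ cos λ, cos φ sin λ, sin φ).
The central angle between the endpoints is δ = arccos(p₁·p₂) ≈ 2.509 rad (143.7°).
Interpolate at f = 1/2 with slerp weights a = sin((1−f)δ)/sin δ ≈ 1.607, b = sin(fδ)/sin δ ≈ 1.607.
p = a·p₁ + b·p₂ ≈ (-0.391, 0.843, 0.369); φ = arcsin(p_z) ≈ 21.66°, λ = atan2(p_y, p_x) ≈ 114.90°.

≈ 22°N, 115°E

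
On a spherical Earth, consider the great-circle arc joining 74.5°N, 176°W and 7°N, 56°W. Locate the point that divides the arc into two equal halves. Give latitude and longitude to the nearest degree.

≈ 51°N, 71°W

Write both endpoints as unit vectors p₁, p₂ with components (cos φ cos λ, cos φ sin λ, sin φ).
The central angle between the endpoints is δ = arccos(p₁·p₂) ≈ 1.586 rad (90.9°).
Interpolate at f = 1/2 with slerp weights a = sin((1−f)δ)/sin δ ≈ 0.713, b = sin(fδ)/sin δ ≈ 0.713.
p = a·p₁ + b·p₂ ≈ (0.206, -0.600, 0.773); φ = arcsin(p_z) ≈ 50.67°, λ = atan2(p_y, p_x) ≈ -71.08°.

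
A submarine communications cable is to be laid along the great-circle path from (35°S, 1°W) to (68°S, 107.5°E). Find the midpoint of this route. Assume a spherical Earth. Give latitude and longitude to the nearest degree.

Write both endpoints as unit vectors p₁, p₂ with components (cos φ cos λ, cos φ sin λ, sin φ).
The central angle between the endpoints is δ = arccos(p₁·p₂) ≈ 1.121 rad (64.3°).
Interpolate at f = 1/2 with slerp weights a = sin((1−f)δ)/sin δ ≈ 0.590, b = sin(fδ)/sin δ ≈ 0.590.
p = a·p₁ + b·p₂ ≈ (0.417, 0.202, -0.886); φ = arcsin(p_z) ≈ -62.38°, λ = atan2(p_y, p_x) ≈ 25.90°.

≈ (62°S, 26°E)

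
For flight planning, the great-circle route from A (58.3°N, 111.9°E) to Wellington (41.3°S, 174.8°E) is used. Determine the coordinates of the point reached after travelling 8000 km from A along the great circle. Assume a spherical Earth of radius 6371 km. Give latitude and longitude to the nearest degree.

Convert each endpoint to a unit vector on the sphere (x = cos φ cos λ, y = cos φ sin λ, z = sin φ).
The central angle between the endpoints is δ = arccos(p₁·p₂) ≈ 1.962 rad (112.4°). The total great-circle distance is δ·R ≈ 1.962 × 6371 ≈ 12503 km, so the target fraction is f = 8000/12503 ≈ 0.640.
Interpolate at f ≈ 0.640 with slerp weights a = sin((1−f)δ)/sin δ ≈ 0.703, b = sin(fδ)/sin δ ≈ 1.029.
p = a·p₁ + b·p₂ ≈ (-0.907, 0.413, -0.081); φ = arcsin(p_z) ≈ -4.66°, λ = atan2(p_y, p_x) ≈ 155.55°.

≈ (5°S, 156°E)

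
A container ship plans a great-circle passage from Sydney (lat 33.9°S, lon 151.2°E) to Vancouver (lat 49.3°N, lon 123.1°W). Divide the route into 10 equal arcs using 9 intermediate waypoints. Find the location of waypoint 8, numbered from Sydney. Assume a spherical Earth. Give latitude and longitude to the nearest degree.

Write both endpoints as unit vectors p₁, p₂ with components (cos φ cos λ, cos φ sin λ, sin φ).
The central angle between the endpoints is δ = arccos(p₁·p₂) ≈ 1.963 rad (112.5°).
Interpolate at f = 8/10 with slerp weights a = sin((1−f)δ)/sin δ ≈ 0.414, b = sin(fδ)/sin δ ≈ 1.082.
p = a·p₁ + b·p₂ ≈ (-0.687, -0.426, 0.590); φ = arcsin(p_z) ≈ 36.12°, λ = atan2(p_y, p_x) ≈ -148.20°.

≈ lat 36°N, lon 148°W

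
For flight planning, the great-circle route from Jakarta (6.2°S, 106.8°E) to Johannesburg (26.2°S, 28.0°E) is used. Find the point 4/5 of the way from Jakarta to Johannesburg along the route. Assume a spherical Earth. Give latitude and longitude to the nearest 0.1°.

Convert each endpoint to a unit vector on the sphere (x = cos φ cos λ, y = cos φ sin λ, z = sin φ).
The central angle between the endpoints is δ = arccos(p₁·p₂) ≈ 1.348 rad (77.2°).
Interpolate at f = 4/5 with slerp weights a = sin((1−f)δ)/sin δ ≈ 0.273, b = sin(fδ)/sin δ ≈ 0.904.
p = a·p₁ + b·p₂ ≈ (0.637, 0.641, -0.428); φ = arcsin(p_z) ≈ -25.37°, λ = atan2(p_y, p_x) ≈ 45.14°.

≈ (25.4°S, 45.1°E)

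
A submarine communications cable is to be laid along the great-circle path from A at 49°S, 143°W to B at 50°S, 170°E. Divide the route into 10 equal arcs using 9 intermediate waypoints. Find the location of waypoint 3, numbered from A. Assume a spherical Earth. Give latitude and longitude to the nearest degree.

≈ 51°S, 157°W

From cos δ = sin φ₁ sin φ₂ + cos φ₁ cos φ₂ cos Δλ, the central angle is δ ≈ 0.524 rad (30.0°).
Interpolate at f = 3/10 with slerp weights a = sin((1−f)δ)/sin δ ≈ 0.717, b = sin(fδ)/sin δ ≈ 0.313.
p = a·p₁ + b·p₂ ≈ (-0.574, -0.248, -0.781); φ = arcsin(p_z) ≈ -51.32°, λ = atan2(p_y, p_x) ≈ -156.61°.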